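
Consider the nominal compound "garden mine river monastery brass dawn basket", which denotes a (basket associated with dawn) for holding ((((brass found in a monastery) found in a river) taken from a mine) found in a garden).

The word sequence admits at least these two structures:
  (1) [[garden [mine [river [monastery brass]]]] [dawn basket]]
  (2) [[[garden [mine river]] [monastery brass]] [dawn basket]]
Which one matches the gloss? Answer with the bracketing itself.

The paraphrase's head is the "basket" part ("dawn basket"); its modifier is "garden mine river monastery brass".
That top-level split, carried through the inner groups, gives [[garden [mine [river [monastery brass]]]] [dawn basket]].

[[garden [mine [river [monastery brass]]]] [dawn basket]]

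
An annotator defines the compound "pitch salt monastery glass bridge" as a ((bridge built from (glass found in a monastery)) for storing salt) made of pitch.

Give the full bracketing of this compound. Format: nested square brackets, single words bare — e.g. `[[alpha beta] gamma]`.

[pitch [salt [[monastery glass] bridge]]]

Overall it is a kind of bridge (specifically "salt monastery glass bridge"); the modifier is "pitch".
Within "salt monastery glass bridge", the head is "bridge" (specifically "monastery glass bridge") and the modifier is "salt".
Within "monastery glass bridge", the head is "bridge" and the modifier is "monastery glass".
Within "monastery glass", the head is "glass" and the modifier is "monastery".
Assembled: [pitch [salt [[monastery glass] bridge]]].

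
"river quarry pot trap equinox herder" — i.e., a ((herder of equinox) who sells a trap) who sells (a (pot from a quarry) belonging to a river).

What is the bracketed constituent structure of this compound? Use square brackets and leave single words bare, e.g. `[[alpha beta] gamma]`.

[[river [quarry pot]] [trap [equinox herder]]]

Overall it is a kind of herder (specifically "trap equinox herder"); the modifier is "river quarry pot".
"river quarry pot" → head "pot" (specifically "quarry pot"), modifier "river".
"quarry pot" → head "pot", modifier "quarry".
"trap equinox herder" → head "herder" (specifically "equinox herder"), modifier "trap".
"equinox herder" → head "herder", modifier "equinox".
Assembled: [[river [quarry pot]] [trap [equinox herder]]].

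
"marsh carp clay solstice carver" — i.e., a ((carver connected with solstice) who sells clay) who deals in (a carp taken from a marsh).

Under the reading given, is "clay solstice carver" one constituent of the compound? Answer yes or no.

The paraphrase groups the words so that "clay solstice carver" is one unit: it corresponds to a single parenthesized sub-phrase.
The full structure is [[marsh carp] [clay [solstice carver]]], in which [clay solstice carver] is a constituent.

yes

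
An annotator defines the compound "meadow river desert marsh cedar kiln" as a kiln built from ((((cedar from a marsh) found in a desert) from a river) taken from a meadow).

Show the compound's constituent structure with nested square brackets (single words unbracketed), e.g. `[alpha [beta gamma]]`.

[[meadow [river [desert [marsh cedar]]]] kiln]

The outermost head in the paraphrase is "kiln", modified by "meadow river desert marsh cedar".
"meadow river desert marsh cedar" → head "cedar" (specifically "river desert marsh cedar"), modifier "meadow".
"river desert marsh cedar" → head "cedar" (specifically "desert marsh cedar"), modifier "river".
"desert marsh cedar" → head "cedar" (specifically "marsh cedar"), modifier "desert".
"marsh cedar" → head "cedar", modifier "marsh".
So the structure is [[meadow [river [desert [marsh cedar]]]] kiln].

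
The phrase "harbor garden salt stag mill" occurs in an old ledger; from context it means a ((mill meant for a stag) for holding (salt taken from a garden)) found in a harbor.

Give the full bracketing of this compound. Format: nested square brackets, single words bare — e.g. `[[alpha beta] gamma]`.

Overall it is a kind of mill (specifically "garden salt stag mill"); the modifier is "harbor".
Within "garden salt stag mill", the head is "mill" (specifically "stag mill") and the modifier is "garden salt".
Within "garden salt", the head is "salt" and the modifier is "garden".
Within "stag mill", the head is "mill" and the modifier is "stag".
Putting it together: [harbor [[garden salt] [stag mill]]].

[harbor [[garden salt] [stag mill]]]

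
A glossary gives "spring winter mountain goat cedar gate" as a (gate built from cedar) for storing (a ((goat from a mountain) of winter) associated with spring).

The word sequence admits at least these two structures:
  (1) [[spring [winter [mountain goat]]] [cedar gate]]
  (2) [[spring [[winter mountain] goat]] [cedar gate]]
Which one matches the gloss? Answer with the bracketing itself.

The paraphrase's head is the "gate" part ("cedar gate"); its modifier is "spring winter mountain goat".
That top-level split, carried through the inner groups, gives [[spring [winter [mountain goat]]] [cedar gate]].

[[spring [winter [mountain goat]]] [cedar gate]]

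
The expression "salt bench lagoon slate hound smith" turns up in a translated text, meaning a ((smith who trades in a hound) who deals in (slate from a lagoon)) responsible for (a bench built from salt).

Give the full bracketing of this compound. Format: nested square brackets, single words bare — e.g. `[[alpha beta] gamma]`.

Whole compound: head "smith" (specifically "lagoon slate hound smith"), modifier "salt bench".
Inside "salt bench": head "bench", modifier "salt".
Inside "lagoon slate hound smith": head "smith" (specifically "hound smith"), modifier "lagoon slate".
Inside "lagoon slate": head "slate", modifier "lagoon".
Inside "hound smith": head "smith", modifier "hound".
So the structure is [[salt bench] [[lagoon slate] [hound smith]]].

[[salt bench] [[lagoon slate] [hound smith]]]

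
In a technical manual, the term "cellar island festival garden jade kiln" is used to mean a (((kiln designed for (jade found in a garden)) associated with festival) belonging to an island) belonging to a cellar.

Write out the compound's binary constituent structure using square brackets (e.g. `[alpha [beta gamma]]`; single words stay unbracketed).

[cellar [island [festival [[garden jade] kiln]]]]

Overall it is a kind of kiln (specifically "island festival garden jade kiln"); the modifier is "cellar".
Within "island festival garden jade kiln", the head is "kiln" (specifically "festival garden jade kiln") and the modifier is "island".
Within "festival garden jade kiln", the head is "kiln" (specifically "garden jade kiln") and the modifier is "festival".
Within "garden jade kiln", the head is "kiln" and the modifier is "garden jade".
Within "garden jade", the head is "jade" and the modifier is "garden".
Putting it together: [cellar [island [festival [[garden jade] kiln]]]].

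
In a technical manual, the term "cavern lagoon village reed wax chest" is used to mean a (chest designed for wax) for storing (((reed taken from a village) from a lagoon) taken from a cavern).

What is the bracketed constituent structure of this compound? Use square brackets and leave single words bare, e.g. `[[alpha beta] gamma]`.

Whole compound: head "chest" (specifically "wax chest"), modifier "cavern lagoon village reed".
Inside "cavern lagoon village reed": head "reed" (specifically "lagoon village reed"), modifier "cavern".
Inside "lagoon village reed": head "reed" (specifically "village reed"), modifier "lagoon".
Inside "village reed": head "reed", modifier "village".
Inside "wax chest": head "chest", modifier "wax".
Putting it together: [[cavern [lagoon [village reed]]] [wax chest]].

[[cavern [lagoon [village reed]]] [wax chest]]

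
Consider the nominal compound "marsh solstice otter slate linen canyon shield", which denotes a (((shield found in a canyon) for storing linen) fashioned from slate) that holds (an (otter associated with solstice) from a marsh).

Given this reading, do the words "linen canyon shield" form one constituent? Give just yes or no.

The paraphrase groups the words so that "linen canyon shield" is one unit: it corresponds to a single parenthesized sub-phrase.
The full structure is [[marsh [solstice otter]] [slate [linen [canyon shield]]]], in which [linen canyon shield] is a constituent.

yes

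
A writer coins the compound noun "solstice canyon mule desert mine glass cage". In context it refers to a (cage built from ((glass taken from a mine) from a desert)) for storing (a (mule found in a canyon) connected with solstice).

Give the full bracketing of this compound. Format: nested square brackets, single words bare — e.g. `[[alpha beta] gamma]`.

[[solstice [canyon mule]] [[desert [mine glass]] cage]]

Overall it is a kind of cage (specifically "desert mine glass cage"); the modifier is "solstice canyon mule".
"solstice canyon mule" → head "mule" (specifically "canyon mule"), modifier "solstice".
"canyon mule" → head "mule", modifier "canyon".
"desert mine glass cage" → head "cage", modifier "desert mine glass".
"desert mine glass" → head "glass" (specifically "mine glass"), modifier "desert".
"mine glass" → head "glass", modifier "mine".
Assembled: [[solstice [canyon mule]] [[desert [mine glass]] cage]].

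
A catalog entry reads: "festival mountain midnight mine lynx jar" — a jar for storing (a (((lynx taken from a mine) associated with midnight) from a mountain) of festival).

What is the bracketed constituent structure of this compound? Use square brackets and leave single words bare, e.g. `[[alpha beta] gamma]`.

Whole compound: head "jar", modifier "festival mountain midnight mine lynx".
Within "festival mountain midnight mine lynx", the head is "lynx" (specifically "mountain midnight mine lynx") and the modifier is "festival".
Within "mountain midnight mine lynx", the head is "lynx" (specifically "midnight mine lynx") and the modifier is "mountain".
Within "midnight mine lynx", the head is "lynx" (specifically "mine lynx") and the modifier is "midnight".
Within "mine lynx", the head is "lynx" and the modifier is "mine".
So the structure is [[festival [mountain [midnight [mine lynx]]]] jar].

[[festival [mountain [midnight [mine lynx]]]] jar]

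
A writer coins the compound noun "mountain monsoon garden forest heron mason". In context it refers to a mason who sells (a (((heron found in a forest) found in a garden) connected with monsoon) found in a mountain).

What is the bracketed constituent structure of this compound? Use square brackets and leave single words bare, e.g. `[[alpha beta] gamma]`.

At the top level: head "mason"; modifier "mountain monsoon garden forest heron".
Within "mountain monsoon garden forest heron", the head is "heron" (specifically "monsoon garden forest heron") and the modifier is "mountain".
Within "monsoon garden forest heron", the head is "heron" (specifically "garden forest heron") and the modifier is "monsoon".
Within "garden forest heron", the head is "heron" (specifically "forest heron") and the modifier is "garden".
Within "forest heron", the head is "heron" and the modifier is "forest".
Assembled: [[mountain [monsoon [garden [forest heron]]]] mason].

[[mountain [monsoon [garden [forest heron]]]] mason]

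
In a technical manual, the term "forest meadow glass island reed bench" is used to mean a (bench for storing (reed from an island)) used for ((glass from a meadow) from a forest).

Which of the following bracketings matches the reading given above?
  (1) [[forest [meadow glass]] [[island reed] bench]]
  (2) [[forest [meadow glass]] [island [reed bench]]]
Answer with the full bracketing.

The paraphrase's head is the "bench" part ("island reed bench"); its modifier is "forest meadow glass".
That top-level split, carried through the inner groups, gives [[forest [meadow glass]] [[island reed] bench]].

[[forest [meadow glass]] [[island reed] bench]]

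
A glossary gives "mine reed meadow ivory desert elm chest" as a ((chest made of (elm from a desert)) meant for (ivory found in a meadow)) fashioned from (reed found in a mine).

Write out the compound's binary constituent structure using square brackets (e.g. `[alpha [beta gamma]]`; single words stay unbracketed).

[[mine reed] [[meadow ivory] [[desert elm] chest]]]

At the top level: head "chest" (specifically "meadow ivory desert elm chest"); modifier "mine reed".
Within "mine reed", the head is "reed" and the modifier is "mine".
Within "meadow ivory desert elm chest", the head is "chest" (specifically "desert elm chest") and the modifier is "meadow ivory".
Within "meadow ivory", the head is "ivory" and the modifier is "meadow".
Within "desert elm chest", the head is "chest" and the modifier is "desert elm".
Within "desert elm", the head is "elm" and the modifier is "desert".
Putting it together: [[mine reed] [[meadow ivory] [[desert elm] chest]]].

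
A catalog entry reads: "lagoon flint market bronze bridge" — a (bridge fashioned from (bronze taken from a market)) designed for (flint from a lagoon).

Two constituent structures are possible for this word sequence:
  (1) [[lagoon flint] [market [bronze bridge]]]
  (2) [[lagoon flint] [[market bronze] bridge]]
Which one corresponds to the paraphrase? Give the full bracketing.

[[lagoon flint] [[market bronze] bridge]]

The paraphrase's head is the "bridge" part ("market bronze bridge"); its modifier is "lagoon flint".
That top-level split, carried through the inner groups, gives [[lagoon flint] [[market bronze] bridge]].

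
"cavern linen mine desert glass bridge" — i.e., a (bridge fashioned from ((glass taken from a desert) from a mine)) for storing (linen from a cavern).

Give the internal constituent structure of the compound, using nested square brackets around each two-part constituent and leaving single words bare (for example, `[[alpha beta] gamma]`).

At the top level: head "bridge" (specifically "mine desert glass bridge"); modifier "cavern linen".
Inside "cavern linen": head "linen", modifier "cavern".
Inside "mine desert glass bridge": head "bridge", modifier "mine desert glass".
Inside "mine desert glass": head "glass" (specifically "desert glass"), modifier "mine".
Inside "desert glass": head "glass", modifier "desert".
Assembled: [[cavern linen] [[mine [desert glass]] bridge]].

[[cavern linen] [[mine [desert glass]] bridge]]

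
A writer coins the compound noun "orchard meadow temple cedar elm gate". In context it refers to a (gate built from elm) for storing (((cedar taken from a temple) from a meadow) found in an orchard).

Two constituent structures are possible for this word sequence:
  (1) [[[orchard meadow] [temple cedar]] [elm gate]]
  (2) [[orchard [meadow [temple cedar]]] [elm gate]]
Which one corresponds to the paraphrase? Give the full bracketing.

The paraphrase's head is the "gate" part ("elm gate"); its modifier is "orchard meadow temple cedar".
That top-level split, carried through the inner groups, gives [[orchard [meadow [temple cedar]]] [elm gate]].

[[orchard [meadow [temple cedar]]] [elm gate]]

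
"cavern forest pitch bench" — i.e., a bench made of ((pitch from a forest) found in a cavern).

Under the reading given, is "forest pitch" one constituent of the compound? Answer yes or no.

The paraphrase groups the words so that "forest pitch" is one unit: it corresponds to a single parenthesized sub-phrase.
The full structure is [[cavern [forest pitch]] bench], in which [forest pitch] is a constituent.

yes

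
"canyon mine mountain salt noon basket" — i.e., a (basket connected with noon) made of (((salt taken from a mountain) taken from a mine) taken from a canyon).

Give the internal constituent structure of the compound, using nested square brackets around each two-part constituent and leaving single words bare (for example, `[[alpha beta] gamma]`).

Whole compound: head "basket" (specifically "noon basket"), modifier "canyon mine mountain salt".
Within "canyon mine mountain salt", the head is "salt" (specifically "mine mountain salt") and the modifier is "canyon".
Within "mine mountain salt", the head is "salt" (specifically "mountain salt") and the modifier is "mine".
Within "mountain salt", the head is "salt" and the modifier is "mountain".
Within "noon basket", the head is "basket" and the modifier is "noon".
Assembled: [[canyon [mine [mountain salt]]] [noon basket]].

[[canyon [mine [mountain salt]]] [noon basket]]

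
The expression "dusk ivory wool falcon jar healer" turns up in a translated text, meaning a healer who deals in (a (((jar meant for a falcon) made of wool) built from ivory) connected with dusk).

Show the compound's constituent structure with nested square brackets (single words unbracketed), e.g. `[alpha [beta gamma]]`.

[[dusk [ivory [wool [falcon jar]]]] healer]

Whole compound: head "healer", modifier "dusk ivory wool falcon jar".
"dusk ivory wool falcon jar" → head "jar" (specifically "ivory wool falcon jar"), modifier "dusk".
"ivory wool falcon jar" → head "jar" (specifically "wool falcon jar"), modifier "ivory".
"wool falcon jar" → head "jar" (specifically "falcon jar"), modifier "wool".
"falcon jar" → head "jar", modifier "falcon".
Putting it together: [[dusk [ivory [wool [falcon jar]]]] healer].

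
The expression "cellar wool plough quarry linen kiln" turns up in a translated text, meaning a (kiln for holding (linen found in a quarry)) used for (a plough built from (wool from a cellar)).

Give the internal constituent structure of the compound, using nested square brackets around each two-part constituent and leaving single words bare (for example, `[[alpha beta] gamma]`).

Whole compound: head "kiln" (specifically "quarry linen kiln"), modifier "cellar wool plough".
Within "cellar wool plough", the head is "plough" and the modifier is "cellar wool".
Within "cellar wool", the head is "wool" and the modifier is "cellar".
Within "quarry linen kiln", the head is "kiln" and the modifier is "quarry linen".
Within "quarry linen", the head is "linen" and the modifier is "quarry".
Putting it together: [[[cellar wool] plough] [[quarry linen] kiln]].

[[[cellar wool] plough] [[quarry linen] kiln]]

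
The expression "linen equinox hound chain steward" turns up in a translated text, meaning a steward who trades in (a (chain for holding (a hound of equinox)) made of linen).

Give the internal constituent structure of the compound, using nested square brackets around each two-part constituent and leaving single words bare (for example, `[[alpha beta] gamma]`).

At the top level: head "steward"; modifier "linen equinox hound chain".
Within "linen equinox hound chain", the head is "chain" (specifically "equinox hound chain") and the modifier is "linen".
Within "equinox hound chain", the head is "chain" and the modifier is "equinox hound".
Within "equinox hound", the head is "hound" and the modifier is "equinox".
So the structure is [[linen [[equinox hound] chain]] steward].

[[linen [[equinox hound] chain]] steward]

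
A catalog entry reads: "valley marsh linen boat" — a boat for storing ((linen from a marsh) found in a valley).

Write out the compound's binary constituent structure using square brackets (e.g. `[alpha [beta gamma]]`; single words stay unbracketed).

Overall it is a kind of boat; the modifier is "valley marsh linen".
Inside "valley marsh linen": head "linen" (specifically "marsh linen"), modifier "valley".
Inside "marsh linen": head "linen", modifier "marsh".
Assembled: [[valley [marsh linen]] boat].

[[valley [marsh linen]] boat]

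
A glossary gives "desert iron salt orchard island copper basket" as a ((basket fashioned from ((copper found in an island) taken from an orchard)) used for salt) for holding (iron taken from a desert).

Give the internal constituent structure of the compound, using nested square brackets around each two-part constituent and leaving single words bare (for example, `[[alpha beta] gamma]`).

[[desert iron] [salt [[orchard [island copper]] basket]]]

Whole compound: head "basket" (specifically "salt orchard island copper basket"), modifier "desert iron".
Within "desert iron", the head is "iron" and the modifier is "desert".
Within "salt orchard island copper basket", the head is "basket" (specifically "orchard island copper basket") and the modifier is "salt".
Within "orchard island copper basket", the head is "basket" and the modifier is "orchard island copper".
Within "orchard island copper", the head is "copper" (specifically "island copper") and the modifier is "orchard".
Within "island copper", the head is "copper" and the modifier is "island".
Putting it together: [[desert iron] [salt [[orchard [island copper]] basket]]].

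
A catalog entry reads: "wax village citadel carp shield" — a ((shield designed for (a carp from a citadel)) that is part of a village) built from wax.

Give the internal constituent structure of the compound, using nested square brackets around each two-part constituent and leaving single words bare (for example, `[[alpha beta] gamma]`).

Whole compound: head "shield" (specifically "village citadel carp shield"), modifier "wax".
Inside "village citadel carp shield": head "shield" (specifically "citadel carp shield"), modifier "village".
Inside "citadel carp shield": head "shield", modifier "citadel carp".
Inside "citadel carp": head "carp", modifier "citadel".
Putting it together: [wax [village [[citadel carp] shield]]].

[wax [village [[citadel carp] shield]]]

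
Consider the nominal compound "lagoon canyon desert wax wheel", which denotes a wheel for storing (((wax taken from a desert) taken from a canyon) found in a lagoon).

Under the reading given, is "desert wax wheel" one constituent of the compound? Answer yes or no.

no

The top-level split is [lagoon canyon desert wax] [wheel]; the full structure is [[lagoon [canyon [desert wax]]] wheel].
"desert wax wheel" straddles a constituent boundary, so it is not a single unit.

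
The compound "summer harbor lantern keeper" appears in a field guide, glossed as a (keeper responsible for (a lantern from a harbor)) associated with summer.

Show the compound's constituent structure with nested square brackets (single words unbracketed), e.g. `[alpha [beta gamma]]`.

At the top level: head "keeper" (specifically "harbor lantern keeper"); modifier "summer".
Inside "harbor lantern keeper": head "keeper", modifier "harbor lantern".
Inside "harbor lantern": head "lantern", modifier "harbor".
Putting it together: [summer [[harbor lantern] keeper]].

[summer [[harbor lantern] keeper]]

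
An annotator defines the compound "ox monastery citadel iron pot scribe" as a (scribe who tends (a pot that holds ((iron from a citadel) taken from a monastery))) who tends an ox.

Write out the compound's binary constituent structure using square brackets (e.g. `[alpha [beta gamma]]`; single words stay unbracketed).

Overall it is a kind of scribe (specifically "monastery citadel iron pot scribe"); the modifier is "ox".
"monastery citadel iron pot scribe" → head "scribe", modifier "monastery citadel iron pot".
"monastery citadel iron pot" → head "pot", modifier "monastery citadel iron".
"monastery citadel iron" → head "iron" (specifically "citadel iron"), modifier "monastery".
"citadel iron" → head "iron", modifier "citadel".
So the structure is [ox [[[monastery [citadel iron]] pot] scribe]].

[ox [[[monastery [citadel iron]] pot] scribe]]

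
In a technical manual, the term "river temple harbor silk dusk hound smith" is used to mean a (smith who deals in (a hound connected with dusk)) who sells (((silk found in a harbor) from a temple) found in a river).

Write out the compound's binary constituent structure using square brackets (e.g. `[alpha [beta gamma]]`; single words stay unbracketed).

At the top level: head "smith" (specifically "dusk hound smith"); modifier "river temple harbor silk".
Inside "river temple harbor silk": head "silk" (specifically "temple harbor silk"), modifier "river".
Inside "temple harbor silk": head "silk" (specifically "harbor silk"), modifier "temple".
Inside "harbor silk": head "silk", modifier "harbor".
Inside "dusk hound smith": head "smith", modifier "dusk hound".
Inside "dusk hound": head "hound", modifier "dusk".
Putting it together: [[river [temple [harbor silk]]] [[dusk hound] smith]].

[[river [temple [harbor silk]]] [[dusk hound] smith]]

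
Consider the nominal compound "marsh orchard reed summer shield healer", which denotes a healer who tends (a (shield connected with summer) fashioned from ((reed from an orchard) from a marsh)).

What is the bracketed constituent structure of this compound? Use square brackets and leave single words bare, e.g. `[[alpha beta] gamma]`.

Overall it is a kind of healer; the modifier is "marsh orchard reed summer shield".
Within "marsh orchard reed summer shield", the head is "shield" (specifically "summer shield") and the modifier is "marsh orchard reed".
Within "marsh orchard reed", the head is "reed" (specifically "orchard reed") and the modifier is "marsh".
Within "orchard reed", the head is "reed" and the modifier is "orchard".
Within "summer shield", the head is "shield" and the modifier is "summer".
Assembled: [[[marsh [orchard reed]] [summer shield]] healer].

[[[marsh [orchard reed]] [summer shield]] healer]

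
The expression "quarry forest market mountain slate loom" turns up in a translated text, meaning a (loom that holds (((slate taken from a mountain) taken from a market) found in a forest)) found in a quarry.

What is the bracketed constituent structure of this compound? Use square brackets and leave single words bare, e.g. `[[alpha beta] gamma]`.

Overall it is a kind of loom (specifically "forest market mountain slate loom"); the modifier is "quarry".
"forest market mountain slate loom" → head "loom", modifier "forest market mountain slate".
"forest market mountain slate" → head "slate" (specifically "market mountain slate"), modifier "forest".
"market mountain slate" → head "slate" (specifically "mountain slate"), modifier "market".
"mountain slate" → head "slate", modifier "mountain".
Putting it together: [quarry [[forest [market [mountain slate]]] loom]].

[quarry [[forest [market [mountain slate]]] loom]]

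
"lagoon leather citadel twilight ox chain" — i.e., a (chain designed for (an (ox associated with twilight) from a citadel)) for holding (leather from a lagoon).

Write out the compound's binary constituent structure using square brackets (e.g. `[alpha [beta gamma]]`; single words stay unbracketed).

[[lagoon leather] [[citadel [twilight ox]] chain]]

Whole compound: head "chain" (specifically "citadel twilight ox chain"), modifier "lagoon leather".
"lagoon leather" → head "leather", modifier "lagoon".
"citadel twilight ox chain" → head "chain", modifier "citadel twilight ox".
"citadel twilight ox" → head "ox" (specifically "twilight ox"), modifier "citadel".
"twilight ox" → head "ox", modifier "twilight".
Assembled: [[lagoon leather] [[citadel [twilight ox]] chain]].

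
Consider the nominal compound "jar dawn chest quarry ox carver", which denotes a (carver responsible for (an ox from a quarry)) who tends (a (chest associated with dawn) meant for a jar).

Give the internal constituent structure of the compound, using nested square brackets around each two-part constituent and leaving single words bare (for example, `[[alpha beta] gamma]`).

Overall it is a kind of carver (specifically "quarry ox carver"); the modifier is "jar dawn chest".
"jar dawn chest" → head "chest" (specifically "dawn chest"), modifier "jar".
"dawn chest" → head "chest", modifier "dawn".
"quarry ox carver" → head "carver", modifier "quarry ox".
"quarry ox" → head "ox", modifier "quarry".
Putting it together: [[jar [dawn chest]] [[quarry ox] carver]].

[[jar [dawn chest]] [[quarry ox] carver]]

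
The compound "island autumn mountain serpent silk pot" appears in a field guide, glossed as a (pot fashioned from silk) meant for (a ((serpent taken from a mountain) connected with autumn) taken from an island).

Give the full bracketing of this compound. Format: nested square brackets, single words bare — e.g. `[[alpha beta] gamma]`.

[[island [autumn [mountain serpent]]] [silk pot]]

Whole compound: head "pot" (specifically "silk pot"), modifier "island autumn mountain serpent".
"island autumn mountain serpent" → head "serpent" (specifically "autumn mountain serpent"), modifier "island".
"autumn mountain serpent" → head "serpent" (specifically "mountain serpent"), modifier "autumn".
"mountain serpent" → head "serpent", modifier "mountain".
"silk pot" → head "pot", modifier "silk".
Putting it together: [[island [autumn [mountain serpent]]] [silk pot]].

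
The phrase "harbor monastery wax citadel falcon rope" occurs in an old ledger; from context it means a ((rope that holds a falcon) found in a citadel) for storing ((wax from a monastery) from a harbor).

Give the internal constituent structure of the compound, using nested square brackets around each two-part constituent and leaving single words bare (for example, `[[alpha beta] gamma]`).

At the top level: head "rope" (specifically "citadel falcon rope"); modifier "harbor monastery wax".
Inside "harbor monastery wax": head "wax" (specifically "monastery wax"), modifier "harbor".
Inside "monastery wax": head "wax", modifier "monastery".
Inside "citadel falcon rope": head "rope" (specifically "falcon rope"), modifier "citadel".
Inside "falcon rope": head "rope", modifier "falcon".
Assembled: [[harbor [monastery wax]] [citadel [falcon rope]]].

[[harbor [monastery wax]] [citadel [falcon rope]]]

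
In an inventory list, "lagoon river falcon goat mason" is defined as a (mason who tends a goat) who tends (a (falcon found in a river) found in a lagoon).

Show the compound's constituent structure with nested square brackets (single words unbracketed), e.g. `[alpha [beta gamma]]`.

[[lagoon [river falcon]] [goat mason]]

Whole compound: head "mason" (specifically "goat mason"), modifier "lagoon river falcon".
Within "lagoon river falcon", the head is "falcon" (specifically "river falcon") and the modifier is "lagoon".
Within "river falcon", the head is "falcon" and the modifier is "river".
Within "goat mason", the head is "mason" and the modifier is "goat".
So the structure is [[lagoon [river falcon]] [goat mason]].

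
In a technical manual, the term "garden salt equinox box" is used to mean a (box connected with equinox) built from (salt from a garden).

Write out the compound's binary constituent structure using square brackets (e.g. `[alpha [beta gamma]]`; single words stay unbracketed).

Whole compound: head "box" (specifically "equinox box"), modifier "garden salt".
Inside "garden salt": head "salt", modifier "garden".
Inside "equinox box": head "box", modifier "equinox".
Assembled: [[garden salt] [equinox box]].

[[garden salt] [equinox box]]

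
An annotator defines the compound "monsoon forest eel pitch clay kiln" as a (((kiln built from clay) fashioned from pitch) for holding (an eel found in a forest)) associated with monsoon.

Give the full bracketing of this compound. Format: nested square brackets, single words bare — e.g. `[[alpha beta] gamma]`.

At the top level: head "kiln" (specifically "forest eel pitch clay kiln"); modifier "monsoon".
"forest eel pitch clay kiln" → head "kiln" (specifically "pitch clay kiln"), modifier "forest eel".
"forest eel" → head "eel", modifier "forest".
"pitch clay kiln" → head "kiln" (specifically "clay kiln"), modifier "pitch".
"clay kiln" → head "kiln", modifier "clay".
So the structure is [monsoon [[forest eel] [pitch [clay kiln]]]].

[monsoon [[forest eel] [pitch [clay kiln]]]]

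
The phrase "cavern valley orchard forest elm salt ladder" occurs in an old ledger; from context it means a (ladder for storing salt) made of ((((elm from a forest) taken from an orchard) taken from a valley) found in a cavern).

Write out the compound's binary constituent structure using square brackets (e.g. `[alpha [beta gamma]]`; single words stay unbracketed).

[[cavern [valley [orchard [forest elm]]]] [salt ladder]]

Overall it is a kind of ladder (specifically "salt ladder"); the modifier is "cavern valley orchard forest elm".
Within "cavern valley orchard forest elm", the head is "elm" (specifically "valley orchard forest elm") and the modifier is "cavern".
Within "valley orchard forest elm", the head is "elm" (specifically "orchard forest elm") and the modifier is "valley".
Within "orchard forest elm", the head is "elm" (specifically "forest elm") and the modifier is "orchard".
Within "forest elm", the head is "elm" and the modifier is "forest".
Within "salt ladder", the head is "ladder" and the modifier is "salt".
Putting it together: [[cavern [valley [orchard [forest elm]]]] [salt ladder]].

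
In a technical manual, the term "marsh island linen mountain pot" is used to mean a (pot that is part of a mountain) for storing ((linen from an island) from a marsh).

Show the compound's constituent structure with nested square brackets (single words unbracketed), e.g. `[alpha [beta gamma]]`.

[[marsh [island linen]] [mountain pot]]

Whole compound: head "pot" (specifically "mountain pot"), modifier "marsh island linen".
Inside "marsh island linen": head "linen" (specifically "island linen"), modifier "marsh".
Inside "island linen": head "linen", modifier "island".
Inside "mountain pot": head "pot", modifier "mountain".
Assembled: [[marsh [island linen]] [mountain pot]].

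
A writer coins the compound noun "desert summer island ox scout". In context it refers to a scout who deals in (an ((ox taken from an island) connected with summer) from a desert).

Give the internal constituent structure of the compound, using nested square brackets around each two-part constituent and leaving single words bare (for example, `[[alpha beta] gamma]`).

Overall it is a kind of scout; the modifier is "desert summer island ox".
Inside "desert summer island ox": head "ox" (specifically "summer island ox"), modifier "desert".
Inside "summer island ox": head "ox" (specifically "island ox"), modifier "summer".
Inside "island ox": head "ox", modifier "island".
Assembled: [[desert [summer [island ox]]] scout].

[[desert [summer [island ox]]] scout]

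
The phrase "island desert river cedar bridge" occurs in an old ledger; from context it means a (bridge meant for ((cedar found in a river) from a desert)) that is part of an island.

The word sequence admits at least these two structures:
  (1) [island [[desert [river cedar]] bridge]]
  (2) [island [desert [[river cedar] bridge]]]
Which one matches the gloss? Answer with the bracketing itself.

[island [[desert [river cedar]] bridge]]

The paraphrase's head is the "bridge" part ("desert river cedar bridge"); its modifier is "island".
That top-level split, carried through the inner groups, gives [island [[desert [river cedar]] bridge]].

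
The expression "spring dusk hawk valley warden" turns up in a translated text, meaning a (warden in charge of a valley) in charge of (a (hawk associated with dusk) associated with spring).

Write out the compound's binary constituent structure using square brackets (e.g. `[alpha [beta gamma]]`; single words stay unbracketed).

Whole compound: head "warden" (specifically "valley warden"), modifier "spring dusk hawk".
Inside "spring dusk hawk": head "hawk" (specifically "dusk hawk"), modifier "spring".
Inside "dusk hawk": head "hawk", modifier "dusk".
Inside "valley warden": head "warden", modifier "valley".
Assembled: [[spring [dusk hawk]] [valley warden]].

[[spring [dusk hawk]] [valley warden]]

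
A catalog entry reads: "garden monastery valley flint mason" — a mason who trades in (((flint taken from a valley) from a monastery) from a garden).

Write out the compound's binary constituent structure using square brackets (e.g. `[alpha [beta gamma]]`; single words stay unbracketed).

At the top level: head "mason"; modifier "garden monastery valley flint".
"garden monastery valley flint" → head "flint" (specifically "monastery valley flint"), modifier "garden".
"monastery valley flint" → head "flint" (specifically "valley flint"), modifier "monastery".
"valley flint" → head "flint", modifier "valley".
So the structure is [[garden [monastery [valley flint]]] mason].

[[garden [monastery [valley flint]]] mason]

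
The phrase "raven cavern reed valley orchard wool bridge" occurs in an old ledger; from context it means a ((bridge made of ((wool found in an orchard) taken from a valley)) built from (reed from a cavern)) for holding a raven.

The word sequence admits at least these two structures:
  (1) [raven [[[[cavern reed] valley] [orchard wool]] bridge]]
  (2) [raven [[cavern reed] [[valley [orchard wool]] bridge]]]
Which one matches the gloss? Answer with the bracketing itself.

The paraphrase's head is the "bridge" part ("cavern reed valley orchard wool bridge"); its modifier is "raven".
That top-level split, carried through the inner groups, gives [raven [[cavern reed] [[valley [orchard wool]] bridge]]].

[raven [[cavern reed] [[valley [orchard wool]] bridge]]]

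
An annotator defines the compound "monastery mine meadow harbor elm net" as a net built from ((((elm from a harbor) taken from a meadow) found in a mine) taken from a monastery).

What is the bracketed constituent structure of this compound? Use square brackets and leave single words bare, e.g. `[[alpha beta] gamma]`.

The outermost head in the paraphrase is "net", modified by "monastery mine meadow harbor elm".
Within "monastery mine meadow harbor elm", the head is "elm" (specifically "mine meadow harbor elm") and the modifier is "monastery".
Within "mine meadow harbor elm", the head is "elm" (specifically "meadow harbor elm") and the modifier is "mine".
Within "meadow harbor elm", the head is "elm" (specifically "harbor elm") and the modifier is "meadow".
Within "harbor elm", the head is "elm" and the modifier is "harbor".
So the structure is [[monastery [mine [meadow [harbor elm]]]] net].

[[monastery [mine [meadow [harbor elm]]]] net]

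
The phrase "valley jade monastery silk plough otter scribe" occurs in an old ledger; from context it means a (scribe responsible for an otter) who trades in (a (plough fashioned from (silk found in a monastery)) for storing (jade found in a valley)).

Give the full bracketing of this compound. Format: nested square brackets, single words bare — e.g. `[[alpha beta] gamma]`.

Overall it is a kind of scribe (specifically "otter scribe"); the modifier is "valley jade monastery silk plough".
"valley jade monastery silk plough" → head "plough" (specifically "monastery silk plough"), modifier "valley jade".
"valley jade" → head "jade", modifier "valley".
"monastery silk plough" → head "plough", modifier "monastery silk".
"monastery silk" → head "silk", modifier "monastery".
"otter scribe" → head "scribe", modifier "otter".
Assembled: [[[valley jade] [[monastery silk] plough]] [otter scribe]].

[[[valley jade] [[monastery silk] plough]] [otter scribe]]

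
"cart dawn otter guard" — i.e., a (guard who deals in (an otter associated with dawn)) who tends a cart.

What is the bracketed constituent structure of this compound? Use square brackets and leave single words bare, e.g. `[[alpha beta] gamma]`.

The outermost head in the paraphrase is "guard" (specifically "dawn otter guard"), modified by "cart".
"dawn otter guard" → head "guard", modifier "dawn otter".
"dawn otter" → head "otter", modifier "dawn".
Putting it together: [cart [[dawn otter] guard]].

[cart [[dawn otter] guard]]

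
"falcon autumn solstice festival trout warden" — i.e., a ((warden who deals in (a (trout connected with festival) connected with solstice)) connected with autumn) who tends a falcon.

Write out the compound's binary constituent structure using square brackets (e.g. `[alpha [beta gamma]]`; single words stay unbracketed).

[falcon [autumn [[solstice [festival trout]] warden]]]

At the top level: head "warden" (specifically "autumn solstice festival trout warden"); modifier "falcon".
Within "autumn solstice festival trout warden", the head is "warden" (specifically "solstice festival trout warden") and the modifier is "autumn".
Within "solstice festival trout warden", the head is "warden" and the modifier is "solstice festival trout".
Within "solstice festival trout", the head is "trout" (specifically "festival trout") and the modifier is "solstice".
Within "festival trout", the head is "trout" and the modifier is "festival".
Putting it together: [falcon [autumn [[solstice [festival trout]] warden]]].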